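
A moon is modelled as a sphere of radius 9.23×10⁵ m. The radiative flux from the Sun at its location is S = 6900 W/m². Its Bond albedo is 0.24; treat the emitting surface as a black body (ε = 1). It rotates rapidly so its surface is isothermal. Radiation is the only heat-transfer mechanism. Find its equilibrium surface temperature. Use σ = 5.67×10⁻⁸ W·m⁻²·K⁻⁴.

T ≈ 390 K

At equilibrium, absorbed power = emitted power.
Absorbing cross-section = πr² = 2.676×10¹² m²; emitting surface = 4πr² = 1.071×10¹³ m² (ratio 4).
(1−a)S·A_cross = εσ·A_surf·T⁴  ⇒  T⁴ = (1−a)S/(4σ).
T⁴ = 0.760·6900/(4·5.67×10⁻⁸) = 2.312×10¹⁰ K⁴.
T = (2.312×10¹⁰)^(1/4).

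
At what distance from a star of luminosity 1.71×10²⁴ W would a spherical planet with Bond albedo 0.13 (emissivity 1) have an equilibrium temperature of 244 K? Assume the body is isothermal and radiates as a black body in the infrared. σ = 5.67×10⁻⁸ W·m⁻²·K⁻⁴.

d ≈ 1.21×10¹⁰ m

For an isothermal black-emitting sphere, (1−a)S·πr² = σ·4πr²·T⁴ ⇒ S = 4σT⁴/(1−a).
S = 4·5.67×10⁻⁸·(244)⁴/0.870 = 924.0 W/m².
Flux falls as S = L/(4πd²), so d = √(L/(4πS)) = √(1.71×10²⁴/(4π·924.0)).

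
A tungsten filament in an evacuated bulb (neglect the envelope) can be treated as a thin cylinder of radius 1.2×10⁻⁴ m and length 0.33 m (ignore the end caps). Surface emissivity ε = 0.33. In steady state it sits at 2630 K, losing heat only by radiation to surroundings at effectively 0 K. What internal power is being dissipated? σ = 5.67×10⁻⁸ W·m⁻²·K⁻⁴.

P ≈ 223 W

Steady state: P = εσA T⁴.
A = 2πrL = 2.488×10⁻⁴ m²; T⁴ = (2630)⁴ = 4.784×10¹³ K⁴.
P = 0.33 × 5.67×10⁻⁸ × 2.488×10⁻⁴ × 4.784×10¹³.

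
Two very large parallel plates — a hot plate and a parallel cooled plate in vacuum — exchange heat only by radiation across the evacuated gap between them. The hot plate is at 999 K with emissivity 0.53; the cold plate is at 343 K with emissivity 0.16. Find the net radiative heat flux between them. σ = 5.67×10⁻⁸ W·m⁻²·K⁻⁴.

q ≈ 7800 W/m²

For two infinite grey parallel plates, q = σ(T₁⁴ − T₂⁴)/(1/ε₁ + 1/ε₂ − 1).
T₁⁴ − T₂⁴ = 9.960×10¹¹ − 1.384×10¹⁰ = 9.822×10¹¹ K⁴.
1/ε₁ + 1/ε₂ − 1 = 1.887 + 6.250 − 1 = 7.137.
q = 5.67×10⁻⁸ × 9.822×10¹¹ / 7.137.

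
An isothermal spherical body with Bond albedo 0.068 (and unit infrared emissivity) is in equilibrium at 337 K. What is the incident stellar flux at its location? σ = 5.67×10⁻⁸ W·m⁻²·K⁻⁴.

S ≈ 3140 W/m²

(1−a)S·πr² = σ·4πr²·T⁴ ⇒ S = 4σT⁴/(1−a).
S = 4·5.67×10⁻⁸·1.290×10¹⁰/0.932.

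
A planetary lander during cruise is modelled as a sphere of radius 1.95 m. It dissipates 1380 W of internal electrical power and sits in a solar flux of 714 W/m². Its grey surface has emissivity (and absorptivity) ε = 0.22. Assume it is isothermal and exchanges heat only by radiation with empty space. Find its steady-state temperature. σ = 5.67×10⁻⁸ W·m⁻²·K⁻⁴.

At steady state, absorbed solar power + internal power = radiated power.
Absorbed: α·S·A_cross = 0.22·714·11.95 = 1876 W (cross-section πr²).
Total input = 1876 + 1380 = 3256 W.
Radiated: εσ·A_surf·T⁴ with A_surf = 4πr² = 47.78 m².
T⁴ = 3256/(0.22·5.67×10⁻⁸·47.78) = 5.463×10⁹ K⁴.

T ≈ 272 K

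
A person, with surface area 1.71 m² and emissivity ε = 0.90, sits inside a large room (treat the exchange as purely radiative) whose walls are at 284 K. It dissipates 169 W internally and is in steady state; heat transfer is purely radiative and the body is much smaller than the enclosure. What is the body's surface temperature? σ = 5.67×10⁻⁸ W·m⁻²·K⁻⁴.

T ≈ 303 K

For a small grey body in a large enclosure, net radiated power = εσA(T⁴ − T_w⁴).
Steady state: P = εσA(T⁴ − T_w⁴) with A = 1.71 m².
T⁴ = P/(εσA) + T_w⁴ = 169/(0.90·5.67×10⁻⁸·1.710) + (284)⁴
    = 1.937×10⁹ + 6.505×10⁹ = 8.442×10⁹ K⁴.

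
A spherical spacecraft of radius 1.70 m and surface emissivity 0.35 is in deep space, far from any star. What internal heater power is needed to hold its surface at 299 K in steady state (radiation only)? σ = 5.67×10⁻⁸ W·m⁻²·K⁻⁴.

P ≈ 5760 W

P = εσ·4πr²·T⁴.
4πr² = 36.32 m²; T⁴ = 7.993×10⁹ K⁴.
P = 0.35·5.67×10⁻⁸·36.32·7.993×10⁹.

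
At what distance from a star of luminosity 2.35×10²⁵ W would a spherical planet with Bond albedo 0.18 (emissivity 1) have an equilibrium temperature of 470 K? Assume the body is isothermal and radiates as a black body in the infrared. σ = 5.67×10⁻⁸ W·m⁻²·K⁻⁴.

For an isothermal black-emitting sphere, (1−a)S·πr² = σ·4πr²·T⁴ ⇒ S = 4σT⁴/(1−a).
S = 4·5.67×10⁻⁸·(470)⁴/0.820 = 13500 W/m².
Flux falls as S = L/(4πd²), so d = √(L/(4πS)) = √(2.35×10²⁵/(4π·13500)).

d ≈ 1.18×10¹⁰ m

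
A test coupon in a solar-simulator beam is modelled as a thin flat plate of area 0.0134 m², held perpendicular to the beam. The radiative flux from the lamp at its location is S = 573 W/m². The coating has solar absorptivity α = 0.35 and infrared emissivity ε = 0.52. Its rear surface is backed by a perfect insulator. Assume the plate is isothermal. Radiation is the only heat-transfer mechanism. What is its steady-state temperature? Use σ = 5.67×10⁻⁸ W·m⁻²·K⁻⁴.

At equilibrium, absorbed power = emitted power.
Absorbing cross-section = A = 0.01340 m²; emitting surface = A = 0.01340 m² (ratio 1).
αS·A_cross = εσ·A_surf·T⁴  ⇒  T⁴ = αS/(ε·1σ).
T⁴ = 0.350·573/(0.52·1·5.67×10⁻⁸) = 6.802×10⁹ K⁴.
T = (6.802×10⁹)^(1/4).

T ≈ 287 K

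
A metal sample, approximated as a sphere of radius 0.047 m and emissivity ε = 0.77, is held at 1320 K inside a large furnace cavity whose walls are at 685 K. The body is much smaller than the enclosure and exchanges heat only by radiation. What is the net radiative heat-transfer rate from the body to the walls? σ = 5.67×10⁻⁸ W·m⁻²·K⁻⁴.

For a small grey body in a large enclosure: P_net = εσA(T_body⁴ − T_wall⁴).
A = 4πr² = 0.02776 m²; T_body⁴ − T_wall⁴ = 3.036×10¹² − 2.202×10¹¹ = 2.816×10¹² K⁴.
|P_net| = 0.77·5.67×10⁻⁸·0.02776·2.816×10¹².

P_net ≈ 3410 W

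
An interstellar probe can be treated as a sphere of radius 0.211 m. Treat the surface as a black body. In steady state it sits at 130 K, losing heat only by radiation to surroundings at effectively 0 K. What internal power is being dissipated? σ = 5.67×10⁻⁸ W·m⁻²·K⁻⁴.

Steady state: P = εσA T⁴.
A = 4πr² = 0.5595 m²; T⁴ = (130)⁴ = 2.856×10⁸ K⁴.
P = 1.0 × 5.67×10⁻⁸ × 0.5595 × 2.856×10⁸.

P ≈ 9.06 W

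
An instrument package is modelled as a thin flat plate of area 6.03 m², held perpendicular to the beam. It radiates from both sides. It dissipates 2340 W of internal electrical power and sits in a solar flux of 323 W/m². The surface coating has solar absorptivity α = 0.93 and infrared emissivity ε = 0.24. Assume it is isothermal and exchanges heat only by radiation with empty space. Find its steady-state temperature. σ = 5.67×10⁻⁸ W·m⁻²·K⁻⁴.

At steady state, absorbed solar power + internal power = radiated power.
Absorbed: α·S·A_cross = 0.93·323·6.030 = 1811 W (cross-section A).
Total input = 1811 + 2340 = 4151 W.
Radiated: εσ·A_surf·T⁴ with A_surf = 2A = 12.06 m².
T⁴ = 4151/(0.24·5.67×10⁻⁸·12.06) = 2.530×10¹⁰ K⁴.

T ≈ 399 K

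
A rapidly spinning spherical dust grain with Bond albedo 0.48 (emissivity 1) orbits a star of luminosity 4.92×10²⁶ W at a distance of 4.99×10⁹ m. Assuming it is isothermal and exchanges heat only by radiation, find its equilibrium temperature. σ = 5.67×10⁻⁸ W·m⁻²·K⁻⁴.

T ≈ 1380 K

First find the stellar flux at distance d: S = L/(4πd²) = 4.92×10²⁶/(4π·(4.99×10⁹)²) = 1.572×10⁶ W/m².
For an isothermal sphere, absorbed (1−a)S·πr² = emitted σ·4πr²·T⁴, so T⁴ = (1−a)S/(4σ).
T⁴ = 0.520·1.572×10⁶/(4·5.67×10⁻⁸) = 3.605×10¹² K⁴.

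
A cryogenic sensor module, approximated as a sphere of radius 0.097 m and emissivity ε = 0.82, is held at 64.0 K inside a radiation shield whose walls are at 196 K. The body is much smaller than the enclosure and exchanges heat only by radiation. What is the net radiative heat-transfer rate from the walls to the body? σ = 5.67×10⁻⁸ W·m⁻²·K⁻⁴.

P_net ≈ 8.02 W

For a small grey body in a large enclosure: P_net = εσA(T_body⁴ − T_wall⁴).
A = 4πr² = 0.1182 m²; T_body⁴ − T_wall⁴ = 1.678×10⁷ − 1.476×10⁹ = -1.459×10⁹ K⁴.
|P_net| = 0.82·5.67×10⁻⁸·0.1182·1.459×10⁹.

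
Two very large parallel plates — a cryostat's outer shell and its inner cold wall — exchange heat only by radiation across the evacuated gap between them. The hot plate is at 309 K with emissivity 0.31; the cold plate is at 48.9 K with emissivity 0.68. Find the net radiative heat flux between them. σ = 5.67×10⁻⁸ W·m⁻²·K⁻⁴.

For two infinite grey parallel plates, q = σ(T₁⁴ − T₂⁴)/(1/ε₁ + 1/ε₂ − 1).
T₁⁴ − T₂⁴ = 9.117×10⁹ − 5.718×10⁶ = 9.111×10⁹ K⁴.
1/ε₁ + 1/ε₂ − 1 = 3.226 + 1.471 − 1 = 3.696.
q = 5.67×10⁻⁸ × 9.111×10⁹ / 3.696.

q ≈ 140 W/m²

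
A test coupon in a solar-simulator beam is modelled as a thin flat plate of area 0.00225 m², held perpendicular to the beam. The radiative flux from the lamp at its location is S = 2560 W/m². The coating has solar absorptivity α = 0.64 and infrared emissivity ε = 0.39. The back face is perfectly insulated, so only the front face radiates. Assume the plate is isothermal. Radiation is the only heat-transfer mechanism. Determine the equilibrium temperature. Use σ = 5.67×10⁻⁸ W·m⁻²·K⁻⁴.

T ≈ 522 K

At equilibrium, absorbed power = emitted power.
Absorbing cross-section = A = 0.002250 m²; emitting surface = A = 0.002250 m² (ratio 1).
αS·A_cross = εσ·A_surf·T⁴  ⇒  T⁴ = αS/(ε·1σ).
T⁴ = 0.640·2560/(0.39·1·5.67×10⁻⁸) = 7.409×10¹⁰ K⁴.
T = (7.409×10¹⁰)^(1/4).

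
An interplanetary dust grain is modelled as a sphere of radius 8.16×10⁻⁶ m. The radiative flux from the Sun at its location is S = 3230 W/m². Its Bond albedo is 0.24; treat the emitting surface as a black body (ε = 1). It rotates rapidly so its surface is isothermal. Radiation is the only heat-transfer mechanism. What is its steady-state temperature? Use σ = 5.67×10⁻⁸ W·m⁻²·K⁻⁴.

At equilibrium, absorbed power = emitted power.
Absorbing cross-section = πr² = 2.092×10⁻¹⁰ m²; emitting surface = 4πr² = 8.367×10⁻¹⁰ m² (ratio 4).
(1−a)S·A_cross = εσ·A_surf·T⁴  ⇒  T⁴ = (1−a)S/(4σ).
T⁴ = 0.760·3230/(4·5.67×10⁻⁸) = 1.082×10¹⁰ K⁴.
T = (1.082×10¹⁰)^(1/4).

T ≈ 323 K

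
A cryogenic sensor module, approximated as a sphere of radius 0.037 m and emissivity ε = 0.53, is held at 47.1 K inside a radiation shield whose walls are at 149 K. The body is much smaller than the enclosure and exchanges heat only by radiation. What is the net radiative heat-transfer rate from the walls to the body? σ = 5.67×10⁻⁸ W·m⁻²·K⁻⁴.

P_net ≈ 0.252 W

For a small grey body in a large enclosure: P_net = εσA(T_body⁴ − T_wall⁴).
A = 4πr² = 0.01720 m²; T_body⁴ − T_wall⁴ = 4.921×10⁶ − 4.929×10⁸ = -4.880×10⁸ K⁴.
|P_net| = 0.53·5.67×10⁻⁸·0.01720·4.880×10⁸.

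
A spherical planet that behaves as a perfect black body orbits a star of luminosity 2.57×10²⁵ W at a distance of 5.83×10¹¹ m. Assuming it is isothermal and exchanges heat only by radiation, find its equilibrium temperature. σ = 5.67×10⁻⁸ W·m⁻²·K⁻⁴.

T ≈ 71.8 K

First find the stellar flux at distance d: S = L/(4πd²) = 2.57×10²⁵/(4π·(5.83×10¹¹)²) = 6.017 W/m².
For an isothermal sphere, absorbed (1−a)S·πr² = emitted σ·4πr²·T⁴, so T⁴ = (1−a)S/(4σ).
T⁴ = 1.00·6.017/(4·5.67×10⁻⁸) = 2.653×10⁷ K⁴.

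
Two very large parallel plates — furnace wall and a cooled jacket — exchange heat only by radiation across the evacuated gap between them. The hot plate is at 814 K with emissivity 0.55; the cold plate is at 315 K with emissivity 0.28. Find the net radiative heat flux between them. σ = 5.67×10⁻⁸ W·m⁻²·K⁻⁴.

q ≈ 5540 W/m²

For two infinite grey parallel plates, q = σ(T₁⁴ − T₂⁴)/(1/ε₁ + 1/ε₂ − 1).
T₁⁴ − T₂⁴ = 4.390×10¹¹ − 9.846×10⁹ = 4.292×10¹¹ K⁴.
1/ε₁ + 1/ε₂ − 1 = 1.818 + 3.571 − 1 = 4.390.
q = 5.67×10⁻⁸ × 4.292×10¹¹ / 4.390.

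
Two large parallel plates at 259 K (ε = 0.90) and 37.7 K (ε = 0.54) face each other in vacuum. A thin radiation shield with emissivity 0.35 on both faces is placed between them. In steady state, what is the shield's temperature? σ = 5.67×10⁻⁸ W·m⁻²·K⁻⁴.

In steady state the net flux on the hot side equals that on the cold side.
σ(T₁⁴−T_s⁴)/D₁ = σ(T_s⁴−T₂⁴)/D₂, with D₁ = 1/ε₁+1/ε_s−1 = 2.968, D₂ = 1/ε_s+1/ε₂−1 = 3.709.
Solve for T_s⁴: T_s⁴ = (D₂·T₁⁴ + D₁·T₂⁴)/(D₁+D₂) = 2.500×10⁹ K⁴.

T_s ≈ 224 K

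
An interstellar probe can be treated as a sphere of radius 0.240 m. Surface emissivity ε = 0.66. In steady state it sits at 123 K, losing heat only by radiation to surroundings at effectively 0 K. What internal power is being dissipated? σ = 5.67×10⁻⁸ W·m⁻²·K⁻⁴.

Steady state: P = εσA T⁴.
A = 4πr² = 0.7238 m²; T⁴ = (123)⁴ = 2.289×10⁸ K⁴.
P = 0.66 × 5.67×10⁻⁸ × 0.7238 × 2.289×10⁸.

P ≈ 6.20 W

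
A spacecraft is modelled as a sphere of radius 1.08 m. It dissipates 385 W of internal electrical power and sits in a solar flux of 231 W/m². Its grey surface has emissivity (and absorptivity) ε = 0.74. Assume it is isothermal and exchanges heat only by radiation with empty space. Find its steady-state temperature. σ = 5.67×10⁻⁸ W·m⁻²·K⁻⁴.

T ≈ 201 K

At steady state, absorbed solar power + internal power = radiated power.
Absorbed: α·S·A_cross = 0.74·231·3.664 = 626.4 W (cross-section πr²).
Total input = 626.4 + 385 = 1011 W.
Radiated: εσ·A_surf·T⁴ with A_surf = 4πr² = 14.66 m².
T⁴ = 1011/(0.74·5.67×10⁻⁸·14.66) = 1.645×10⁹ K⁴.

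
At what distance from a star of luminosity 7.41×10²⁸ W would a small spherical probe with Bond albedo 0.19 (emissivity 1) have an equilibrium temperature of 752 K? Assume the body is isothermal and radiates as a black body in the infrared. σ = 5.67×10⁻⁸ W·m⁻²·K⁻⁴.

d ≈ 2.57×10¹¹ m

For an isothermal black-emitting sphere, (1−a)S·πr² = σ·4πr²·T⁴ ⇒ S = 4σT⁴/(1−a).
S = 4·5.67×10⁻⁸·(752)⁴/0.810 = 89540 W/m².
Flux falls as S = L/(4πd²), so d = √(L/(4πS)) = √(7.41×10²⁸/(4π·89540)).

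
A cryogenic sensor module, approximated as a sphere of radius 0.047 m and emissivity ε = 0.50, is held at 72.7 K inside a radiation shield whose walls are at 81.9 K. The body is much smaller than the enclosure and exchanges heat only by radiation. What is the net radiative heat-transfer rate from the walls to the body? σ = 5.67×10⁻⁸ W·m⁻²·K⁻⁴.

P_net ≈ 0.0134 W

For a small grey body in a large enclosure: P_net = εσA(T_body⁴ − T_wall⁴).
A = 4πr² = 0.02776 m²; T_body⁴ − T_wall⁴ = 2.793×10⁷ − 4.499×10⁷ = -1.706×10⁷ K⁴.
|P_net| = 0.50·5.67×10⁻⁸·0.02776·1.706×10⁷.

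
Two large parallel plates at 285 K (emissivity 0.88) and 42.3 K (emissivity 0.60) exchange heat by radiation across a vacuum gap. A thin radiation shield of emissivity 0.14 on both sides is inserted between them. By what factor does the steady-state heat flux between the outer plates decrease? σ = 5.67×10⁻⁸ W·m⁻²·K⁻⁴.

Without shield: q₀ = σΔ(T⁴)/(1/ε₁+1/ε₂−1) with denominator 1.803.
With shield the two gaps are in series; the resistances add: (1/ε₁+1/ε_s−1)+(1/ε_s+1/ε₂−1) = 7.279+7.810 = 15.09.
Heat-flux ratio q₀/q = 15.09/1.803.

factor ≈ 8.37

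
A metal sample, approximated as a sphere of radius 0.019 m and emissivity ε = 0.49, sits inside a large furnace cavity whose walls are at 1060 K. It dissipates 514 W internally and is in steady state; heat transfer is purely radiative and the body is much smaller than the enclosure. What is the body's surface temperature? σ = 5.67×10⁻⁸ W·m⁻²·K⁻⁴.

T ≈ 1520 K

For a small grey body in a large enclosure, net radiated power = εσA(T⁴ − T_w⁴).
Steady state: P = εσA(T⁴ − T_w⁴) with A = 4πr² = 0.004536 m².
T⁴ = P/(εσA) + T_w⁴ = 514/(0.49·5.67×10⁻⁸·0.004536) + (1060)⁴
    = 4.078×10¹² + 1.262×10¹² = 5.341×10¹² K⁴.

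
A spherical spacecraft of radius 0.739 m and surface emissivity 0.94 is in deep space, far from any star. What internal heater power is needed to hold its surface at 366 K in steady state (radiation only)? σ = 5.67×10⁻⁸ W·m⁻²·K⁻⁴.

P = εσ·4πr²·T⁴.
4πr² = 6.863 m²; T⁴ = 1.794×10¹⁰ K⁴.
P = 0.94·5.67×10⁻⁸·6.863·1.794×10¹⁰.

P ≈ 6560 W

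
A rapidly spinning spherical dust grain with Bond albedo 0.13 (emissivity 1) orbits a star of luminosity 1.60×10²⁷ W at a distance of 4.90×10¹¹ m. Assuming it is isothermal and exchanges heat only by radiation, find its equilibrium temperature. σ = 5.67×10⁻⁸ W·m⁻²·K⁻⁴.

First find the stellar flux at distance d: S = L/(4πd²) = 1.60×10²⁷/(4π·(4.90×10¹¹)²) = 530.3 W/m².
For an isothermal sphere, absorbed (1−a)S·πr² = emitted σ·4πr²·T⁴, so T⁴ = (1−a)S/(4σ).
T⁴ = 0.870·530.3/(4·5.67×10⁻⁸) = 2.034×10⁹ K⁴.

T ≈ 212 K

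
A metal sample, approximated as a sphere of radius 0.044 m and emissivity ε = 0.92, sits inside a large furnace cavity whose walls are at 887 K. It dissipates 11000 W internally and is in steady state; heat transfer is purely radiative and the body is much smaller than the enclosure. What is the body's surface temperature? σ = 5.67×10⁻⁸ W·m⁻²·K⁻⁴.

For a small grey body in a large enclosure, net radiated power = εσA(T⁴ − T_w⁴).
Steady state: P = εσA(T⁴ − T_w⁴) with A = 4πr² = 0.02433 m².
T⁴ = P/(εσA) + T_w⁴ = 11000/(0.92·5.67×10⁻⁸·0.02433) + (887)⁴
    = 8.668×10¹² + 6.190×10¹¹ = 9.287×10¹² K⁴.

T ≈ 1750 K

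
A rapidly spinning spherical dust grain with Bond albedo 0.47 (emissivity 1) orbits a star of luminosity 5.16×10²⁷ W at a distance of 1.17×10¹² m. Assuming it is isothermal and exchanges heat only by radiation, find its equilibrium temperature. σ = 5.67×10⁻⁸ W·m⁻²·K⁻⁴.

T ≈ 163 K

First find the stellar flux at distance d: S = L/(4πd²) = 5.16×10²⁷/(4π·(1.17×10¹²)²) = 300.0 W/m².
For an isothermal sphere, absorbed (1−a)S·πr² = emitted σ·4πr²·T⁴, so T⁴ = (1−a)S/(4σ).
T⁴ = 0.530·300.0/(4·5.67×10⁻⁸) = 7.010×10⁸ K⁴.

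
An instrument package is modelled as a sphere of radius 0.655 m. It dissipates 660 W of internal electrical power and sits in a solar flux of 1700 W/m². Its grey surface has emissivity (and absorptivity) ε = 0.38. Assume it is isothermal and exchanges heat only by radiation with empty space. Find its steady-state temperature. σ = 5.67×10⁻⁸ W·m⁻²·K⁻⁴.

At steady state, absorbed solar power + internal power = radiated power.
Absorbed: α·S·A_cross = 0.38·1700·1.348 = 870.7 W (cross-section πr²).
Total input = 870.7 + 660 = 1531 W.
Radiated: εσ·A_surf·T⁴ with A_surf = 4πr² = 5.391 m².
T⁴ = 1531/(0.38·5.67×10⁻⁸·5.391) = 1.318×10¹⁰ K⁴.

T ≈ 339 K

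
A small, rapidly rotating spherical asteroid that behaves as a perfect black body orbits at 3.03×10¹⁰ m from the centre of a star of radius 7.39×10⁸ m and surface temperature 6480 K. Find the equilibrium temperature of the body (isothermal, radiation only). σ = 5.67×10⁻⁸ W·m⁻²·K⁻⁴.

The star's surface emits σT_*⁴; at distance d the flux is S = σT_*⁴(R_*/d)².
S = 5.67×10⁻⁸·(6480)⁴·(7.39×10⁸/3.03×10¹⁰)² = 59470 W/m².
For an isothermal sphere T⁴ = (1−a)S/(4σ) = 2.622×10¹¹ K⁴.

T ≈ 716 K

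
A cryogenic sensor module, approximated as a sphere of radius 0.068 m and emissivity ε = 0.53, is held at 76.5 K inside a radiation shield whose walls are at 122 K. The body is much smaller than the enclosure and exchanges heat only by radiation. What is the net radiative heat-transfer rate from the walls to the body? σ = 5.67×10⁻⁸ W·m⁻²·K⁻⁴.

P_net ≈ 0.327 W

For a small grey body in a large enclosure: P_net = εσA(T_body⁴ − T_wall⁴).
A = 4πr² = 0.05811 m²; T_body⁴ − T_wall⁴ = 3.425×10⁷ − 2.215×10⁸ = -1.873×10⁸ K⁴.
|P_net| = 0.53·5.67×10⁻⁸·0.05811·1.873×10⁸.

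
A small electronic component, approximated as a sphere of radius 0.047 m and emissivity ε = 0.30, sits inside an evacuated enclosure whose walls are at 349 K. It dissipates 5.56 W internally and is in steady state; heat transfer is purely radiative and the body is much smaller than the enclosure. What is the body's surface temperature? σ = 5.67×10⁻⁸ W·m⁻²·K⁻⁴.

T ≈ 404 K

For a small grey body in a large enclosure, net radiated power = εσA(T⁴ − T_w⁴).
Steady state: P = εσA(T⁴ − T_w⁴) with A = 4πr² = 0.02776 m².
T⁴ = P/(εσA) + T_w⁴ = 5.56/(0.30·5.67×10⁻⁸·0.02776) + (349)⁴
    = 1.178×10¹⁰ + 1.484×10¹⁰ = 2.661×10¹⁰ K⁴.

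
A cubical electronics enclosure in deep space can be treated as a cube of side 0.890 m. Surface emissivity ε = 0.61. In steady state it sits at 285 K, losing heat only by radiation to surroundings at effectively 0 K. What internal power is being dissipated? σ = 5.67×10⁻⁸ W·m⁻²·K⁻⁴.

P ≈ 1080 W

Steady state: P = εσA T⁴.
A = 6L² = 4.753 m²; T⁴ = (285)⁴ = 6.598×10⁹ K⁴.
P = 0.61 × 5.67×10⁻⁸ × 4.753 × 6.598×10⁹.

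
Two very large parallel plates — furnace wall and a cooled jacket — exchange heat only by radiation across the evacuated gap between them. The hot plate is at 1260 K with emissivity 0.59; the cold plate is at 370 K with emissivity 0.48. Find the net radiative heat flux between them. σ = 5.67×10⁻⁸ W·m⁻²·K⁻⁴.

For two infinite grey parallel plates, q = σ(T₁⁴ − T₂⁴)/(1/ε₁ + 1/ε₂ − 1).
T₁⁴ − T₂⁴ = 2.520×10¹² − 1.874×10¹⁰ = 2.502×10¹² K⁴.
1/ε₁ + 1/ε₂ − 1 = 1.695 + 2.083 − 1 = 2.778.
q = 5.67×10⁻⁸ × 2.502×10¹² / 2.778.

q ≈ 51100 W/m²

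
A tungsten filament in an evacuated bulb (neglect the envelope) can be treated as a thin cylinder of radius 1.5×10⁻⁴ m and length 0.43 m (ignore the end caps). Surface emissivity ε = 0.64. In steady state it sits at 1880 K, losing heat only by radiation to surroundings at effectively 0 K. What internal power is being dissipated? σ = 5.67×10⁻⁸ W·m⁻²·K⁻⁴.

Steady state: P = εσA T⁴.
A = 2πrL = 4.053×10⁻⁴ m²; T⁴ = (1880)⁴ = 1.249×10¹³ K⁴.
P = 0.64 × 5.67×10⁻⁸ × 4.053×10⁻⁴ × 1.249×10¹³.

P ≈ 184 W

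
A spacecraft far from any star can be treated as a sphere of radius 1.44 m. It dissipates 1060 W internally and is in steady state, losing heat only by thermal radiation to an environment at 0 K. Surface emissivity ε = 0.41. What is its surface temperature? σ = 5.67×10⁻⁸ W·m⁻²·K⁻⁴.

T ≈ 205 K

Steady state: internal power = radiated power, P = εσA T⁴.
Radiating area A = 4πr² = 26.06 m².
T⁴ = P/(εσA) = 1060/(0.41·5.67×10⁻⁸·26.06) = 1.750×10⁹ K⁴.
T = (1.750×10⁹)^(1/4).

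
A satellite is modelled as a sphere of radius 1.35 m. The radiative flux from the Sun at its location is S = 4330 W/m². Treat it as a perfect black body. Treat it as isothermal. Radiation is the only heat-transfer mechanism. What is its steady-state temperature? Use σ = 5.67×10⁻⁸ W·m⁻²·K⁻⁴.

T ≈ 372 K

At equilibrium, absorbed power = emitted power.
Absorbing cross-section = πr² = 5.726 m²; emitting surface = 4πr² = 22.90 m² (ratio 4).
S·A_cross = εσ·A_surf·T⁴  ⇒  T⁴ = S/(4σ).
T⁴ = 1.00·4330/(4·5.67×10⁻⁸) = 1.909×10¹⁰ K⁴.
T = (1.909×10¹⁰)^(1/4).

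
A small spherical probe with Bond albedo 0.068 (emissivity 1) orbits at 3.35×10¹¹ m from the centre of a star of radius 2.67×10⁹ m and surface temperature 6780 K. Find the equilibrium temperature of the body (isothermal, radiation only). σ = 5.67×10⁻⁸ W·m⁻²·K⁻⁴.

The star's surface emits σT_*⁴; at distance d the flux is S = σT_*⁴(R_*/d)².
S = 5.67×10⁻⁸·(6780)⁴·(2.67×10⁹/3.35×10¹¹)² = 7611 W/m².
For an isothermal sphere T⁴ = (1−a)S/(4σ) = 3.128×10¹⁰ K⁴.

T ≈ 421 K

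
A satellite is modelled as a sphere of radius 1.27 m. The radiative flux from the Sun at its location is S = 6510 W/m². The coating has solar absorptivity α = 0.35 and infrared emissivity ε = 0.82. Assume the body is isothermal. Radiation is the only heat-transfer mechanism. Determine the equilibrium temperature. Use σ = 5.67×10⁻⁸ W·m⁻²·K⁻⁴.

T ≈ 333 K

At equilibrium, absorbed power = emitted power.
Absorbing cross-section = πr² = 5.067 m²; emitting surface = 4πr² = 20.27 m² (ratio 4).
αS·A_cross = εσ·A_surf·T⁴  ⇒  T⁴ = αS/(ε·4σ).
T⁴ = 0.350·6510/(0.82·4·5.67×10⁻⁸) = 1.225×10¹⁰ K⁴.
T = (1.225×10¹⁰)^(1/4).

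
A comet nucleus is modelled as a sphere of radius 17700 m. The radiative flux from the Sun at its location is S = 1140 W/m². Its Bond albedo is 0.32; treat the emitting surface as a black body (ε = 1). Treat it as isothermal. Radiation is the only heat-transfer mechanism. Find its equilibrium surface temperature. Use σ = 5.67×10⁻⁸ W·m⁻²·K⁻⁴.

T ≈ 242 K

At equilibrium, absorbed power = emitted power.
Absorbing cross-section = πr² = 9.842×10⁸ m²; emitting surface = 4πr² = 3.937×10⁹ m² (ratio 4).
(1−a)S·A_cross = εσ·A_surf·T⁴  ⇒  T⁴ = (1−a)S/(4σ).
T⁴ = 0.680·1140/(4·5.67×10⁻⁸) = 3.418×10⁹ K⁴.
T = (3.418×10⁹)^(1/4).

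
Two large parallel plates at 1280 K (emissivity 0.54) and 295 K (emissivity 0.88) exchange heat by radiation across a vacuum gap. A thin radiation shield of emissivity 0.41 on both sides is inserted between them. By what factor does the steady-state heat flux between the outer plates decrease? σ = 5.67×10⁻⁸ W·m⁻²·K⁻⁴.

Without shield: q₀ = σΔ(T⁴)/(1/ε₁+1/ε₂−1) with denominator 1.988.
With shield the two gaps are in series; the resistances add: (1/ε₁+1/ε_s−1)+(1/ε_s+1/ε₂−1) = 3.291+2.575 = 5.866.
Heat-flux ratio q₀/q = 5.866/1.988.

factor ≈ 2.95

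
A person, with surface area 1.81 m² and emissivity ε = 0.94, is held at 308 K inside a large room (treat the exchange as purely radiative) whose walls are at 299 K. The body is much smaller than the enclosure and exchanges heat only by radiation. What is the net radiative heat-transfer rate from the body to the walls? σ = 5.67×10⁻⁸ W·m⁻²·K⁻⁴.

P_net ≈ 97.1 W

For a small grey body in a large enclosure: P_net = εσA(T_body⁴ − T_wall⁴).
A = 1.81 m²; T_body⁴ − T_wall⁴ = 8.999×10⁹ − 7.993×10⁹ = 1.007×10⁹ K⁴.
|P_net| = 0.94·5.67×10⁻⁸·1.810·1.007×10⁹.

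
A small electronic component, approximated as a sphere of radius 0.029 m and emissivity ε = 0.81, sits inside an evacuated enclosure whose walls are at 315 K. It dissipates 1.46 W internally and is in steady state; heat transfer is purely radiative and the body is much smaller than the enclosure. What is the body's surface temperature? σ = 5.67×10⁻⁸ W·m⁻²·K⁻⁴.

T ≈ 337 K

For a small grey body in a large enclosure, net radiated power = εσA(T⁴ − T_w⁴).
Steady state: P = εσA(T⁴ − T_w⁴) with A = 4πr² = 0.01057 m².
T⁴ = P/(εσA) + T_w⁴ = 1.46/(0.81·5.67×10⁻⁸·0.01057) + (315)⁴
    = 3.008×10⁹ + 9.846×10⁹ = 1.285×10¹⁰ K⁴.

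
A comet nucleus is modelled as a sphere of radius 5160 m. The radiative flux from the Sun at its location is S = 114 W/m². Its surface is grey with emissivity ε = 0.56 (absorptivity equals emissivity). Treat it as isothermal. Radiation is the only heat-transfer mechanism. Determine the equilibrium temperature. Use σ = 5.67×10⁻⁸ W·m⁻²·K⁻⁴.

T ≈ 150 K

At equilibrium, absorbed power = emitted power.
Absorbing cross-section = πr² = 8.365×10⁷ m²; emitting surface = 4πr² = 3.346×10⁸ m² (ratio 4).
εS·A_cross = εσ·A_surf·T⁴  ⇒  T⁴ = S/(4σ)   (ε cancels).
T⁴ = 114/(4·5.67×10⁻⁸) = 5.026×10⁸ K⁴.
T = (5.026×10⁸)^(1/4).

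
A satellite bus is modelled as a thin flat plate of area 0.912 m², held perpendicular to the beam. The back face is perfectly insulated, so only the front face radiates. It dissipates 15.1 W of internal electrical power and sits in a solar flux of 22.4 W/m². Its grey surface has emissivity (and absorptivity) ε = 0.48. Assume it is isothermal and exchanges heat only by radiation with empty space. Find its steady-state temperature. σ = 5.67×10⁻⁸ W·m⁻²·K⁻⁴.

At steady state, absorbed solar power + internal power = radiated power.
Absorbed: α·S·A_cross = 0.48·22.4·0.9120 = 9.806 W (cross-section A).
Total input = 9.806 + 15.1 = 24.91 W.
Radiated: εσ·A_surf·T⁴ with A_surf = A = 0.9120 m².
T⁴ = 24.91/(0.48·5.67×10⁻⁸·0.9120) = 1.003×10⁹ K⁴.

T ≈ 178 K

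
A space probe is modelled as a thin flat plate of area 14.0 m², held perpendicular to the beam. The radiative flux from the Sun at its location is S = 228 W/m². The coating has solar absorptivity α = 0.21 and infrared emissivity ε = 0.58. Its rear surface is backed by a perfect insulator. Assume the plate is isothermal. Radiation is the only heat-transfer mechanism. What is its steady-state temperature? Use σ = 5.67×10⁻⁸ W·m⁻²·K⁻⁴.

T ≈ 195 K

At equilibrium, absorbed power = emitted power.
Absorbing cross-section = A = 14.00 m²; emitting surface = A = 14.00 m² (ratio 1).
αS·A_cross = εσ·A_surf·T⁴  ⇒  T⁴ = αS/(ε·1σ).
T⁴ = 0.210·228/(0.58·1·5.67×10⁻⁸) = 1.456×10⁹ K⁴.
T = (1.456×10⁹)^(1/4).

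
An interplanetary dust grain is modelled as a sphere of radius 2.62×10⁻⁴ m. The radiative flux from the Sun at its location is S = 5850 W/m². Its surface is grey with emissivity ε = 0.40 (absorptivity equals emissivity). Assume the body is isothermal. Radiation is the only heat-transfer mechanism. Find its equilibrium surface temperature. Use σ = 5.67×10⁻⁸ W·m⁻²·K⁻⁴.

T ≈ 401 K

At equilibrium, absorbed power = emitted power.
Absorbing cross-section = πr² = 2.157×10⁻⁷ m²; emitting surface = 4πr² = 8.626×10⁻⁷ m² (ratio 4).
εS·A_cross = εσ·A_surf·T⁴  ⇒  T⁴ = S/(4σ)   (ε cancels).
T⁴ = 5850/(4·5.67×10⁻⁸) = 2.579×10¹⁰ K⁴.
T = (2.579×10¹⁰)^(1/4).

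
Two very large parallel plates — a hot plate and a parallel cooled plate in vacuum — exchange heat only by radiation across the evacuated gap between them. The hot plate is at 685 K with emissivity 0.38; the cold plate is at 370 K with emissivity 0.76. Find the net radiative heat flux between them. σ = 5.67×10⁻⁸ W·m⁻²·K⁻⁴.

q ≈ 3880 W/m²

For two infinite grey parallel plates, q = σ(T₁⁴ − T₂⁴)/(1/ε₁ + 1/ε₂ − 1).
T₁⁴ − T₂⁴ = 2.202×10¹¹ − 1.874×10¹⁰ = 2.014×10¹¹ K⁴.
1/ε₁ + 1/ε₂ − 1 = 2.632 + 1.316 − 1 = 2.947.
q = 5.67×10⁻⁸ × 2.014×10¹¹ / 2.947.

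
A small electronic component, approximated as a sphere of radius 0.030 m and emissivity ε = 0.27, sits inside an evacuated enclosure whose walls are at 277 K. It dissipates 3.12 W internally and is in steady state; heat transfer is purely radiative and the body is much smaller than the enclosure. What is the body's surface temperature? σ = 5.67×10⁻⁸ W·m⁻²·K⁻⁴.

T ≈ 393 K

For a small grey body in a large enclosure, net radiated power = εσA(T⁴ − T_w⁴).
Steady state: P = εσA(T⁴ − T_w⁴) with A = 4πr² = 0.01131 m².
T⁴ = P/(εσA) + T_w⁴ = 3.12/(0.27·5.67×10⁻⁸·0.01131) + (277)⁴
    = 1.802×10¹⁰ + 5.887×10⁹ = 2.391×10¹⁰ K⁴.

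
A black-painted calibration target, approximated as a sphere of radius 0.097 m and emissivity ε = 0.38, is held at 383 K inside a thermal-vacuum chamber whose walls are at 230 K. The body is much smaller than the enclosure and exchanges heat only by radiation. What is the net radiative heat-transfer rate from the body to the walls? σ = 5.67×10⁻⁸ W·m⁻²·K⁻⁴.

For a small grey body in a large enclosure: P_net = εσA(T_body⁴ − T_wall⁴).
A = 4πr² = 0.1182 m²; T_body⁴ − T_wall⁴ = 2.152×10¹⁰ − 2.798×10⁹ = 1.872×10¹⁰ K⁴.
|P_net| = 0.38·5.67×10⁻⁸·0.1182·1.872×10¹⁰.

P_net ≈ 47.7 W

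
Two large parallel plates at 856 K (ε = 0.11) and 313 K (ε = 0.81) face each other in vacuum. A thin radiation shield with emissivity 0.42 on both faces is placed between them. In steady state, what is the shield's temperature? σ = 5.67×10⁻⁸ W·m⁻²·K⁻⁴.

T_s ≈ 582 K

In steady state the net flux on the hot side equals that on the cold side.
σ(T₁⁴−T_s⁴)/D₁ = σ(T_s⁴−T₂⁴)/D₂, with D₁ = 1/ε₁+1/ε_s−1 = 10.47, D₂ = 1/ε_s+1/ε₂−1 = 2.616.
Solve for T_s⁴: T_s⁴ = (D₂·T₁⁴ + D₁·T₂⁴)/(D₁+D₂) = 1.150×10¹¹ K⁴.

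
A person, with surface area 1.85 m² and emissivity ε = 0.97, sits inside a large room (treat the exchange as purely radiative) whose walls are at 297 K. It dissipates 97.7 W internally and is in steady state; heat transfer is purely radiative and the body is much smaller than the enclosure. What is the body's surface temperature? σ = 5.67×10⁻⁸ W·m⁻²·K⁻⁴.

For a small grey body in a large enclosure, net radiated power = εσA(T⁴ − T_w⁴).
Steady state: P = εσA(T⁴ − T_w⁴) with A = 1.85 m².
T⁴ = P/(εσA) + T_w⁴ = 97.7/(0.97·5.67×10⁻⁸·1.850) + (297)⁴
    = 9.602×10⁸ + 7.781×10⁹ = 8.741×10⁹ K⁴.

T ≈ 306 K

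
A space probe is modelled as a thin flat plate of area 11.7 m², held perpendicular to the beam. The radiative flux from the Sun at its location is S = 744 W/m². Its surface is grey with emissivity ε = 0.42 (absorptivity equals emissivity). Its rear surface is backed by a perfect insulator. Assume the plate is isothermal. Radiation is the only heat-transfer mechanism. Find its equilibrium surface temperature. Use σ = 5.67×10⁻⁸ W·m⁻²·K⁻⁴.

T ≈ 338 K

At equilibrium, absorbed power = emitted power.
Absorbing cross-section = A = 11.70 m²; emitting surface = A = 11.70 m² (ratio 1).
εS·A_cross = εσ·A_surf·T⁴  ⇒  T⁴ = S/(1σ)   (ε cancels).
T⁴ = 744/(1·5.67×10⁻⁸) = 1.312×10¹⁰ K⁴.
T = (1.312×10¹⁰)^(1/4).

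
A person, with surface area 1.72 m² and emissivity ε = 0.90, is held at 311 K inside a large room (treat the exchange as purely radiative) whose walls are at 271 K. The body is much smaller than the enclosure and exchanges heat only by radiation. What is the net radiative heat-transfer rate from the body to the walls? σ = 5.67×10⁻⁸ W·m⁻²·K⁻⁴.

For a small grey body in a large enclosure: P_net = εσA(T_body⁴ − T_wall⁴).
A = 1.72 m²; T_body⁴ − T_wall⁴ = 9.355×10⁹ − 5.394×10⁹ = 3.961×10⁹ K⁴.
|P_net| = 0.90·5.67×10⁻⁸·1.720·3.961×10⁹.

P_net ≈ 348 W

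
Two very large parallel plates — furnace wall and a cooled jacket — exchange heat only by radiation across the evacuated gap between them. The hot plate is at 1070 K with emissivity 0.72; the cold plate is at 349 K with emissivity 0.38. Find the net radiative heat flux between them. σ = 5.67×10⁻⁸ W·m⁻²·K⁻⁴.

q ≈ 24300 W/m²

For two infinite grey parallel plates, q = σ(T₁⁴ − T₂⁴)/(1/ε₁ + 1/ε₂ − 1).
T₁⁴ − T₂⁴ = 1.311×10¹² − 1.484×10¹⁰ = 1.296×10¹² K⁴.
1/ε₁ + 1/ε₂ − 1 = 1.389 + 2.632 − 1 = 3.020.
q = 5.67×10⁻⁸ × 1.296×10¹² / 3.020.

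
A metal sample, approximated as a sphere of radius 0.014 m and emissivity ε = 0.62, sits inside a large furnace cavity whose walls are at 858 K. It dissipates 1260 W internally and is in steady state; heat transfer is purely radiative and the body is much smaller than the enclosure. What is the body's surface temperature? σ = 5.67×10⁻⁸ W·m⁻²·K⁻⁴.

T ≈ 1970 K

For a small grey body in a large enclosure, net radiated power = εσA(T⁴ − T_w⁴).
Steady state: P = εσA(T⁴ − T_w⁴) with A = 4πr² = 0.002463 m².
T⁴ = P/(εσA) + T_w⁴ = 1260/(0.62·5.67×10⁻⁸·0.002463) + (858)⁴
    = 1.455×10¹³ + 5.419×10¹¹ = 1.509×10¹³ K⁴.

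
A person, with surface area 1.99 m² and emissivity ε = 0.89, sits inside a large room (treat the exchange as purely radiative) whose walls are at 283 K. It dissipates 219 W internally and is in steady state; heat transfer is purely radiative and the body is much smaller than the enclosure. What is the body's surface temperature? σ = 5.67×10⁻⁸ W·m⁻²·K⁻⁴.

T ≈ 304 K

For a small grey body in a large enclosure, net radiated power = εσA(T⁴ − T_w⁴).
Steady state: P = εσA(T⁴ − T_w⁴) with A = 1.99 m².
T⁴ = P/(εσA) + T_w⁴ = 219/(0.89·5.67×10⁻⁸·1.990) + (283)⁴
    = 2.181×10⁹ + 6.414×10⁹ = 8.595×10⁹ K⁴.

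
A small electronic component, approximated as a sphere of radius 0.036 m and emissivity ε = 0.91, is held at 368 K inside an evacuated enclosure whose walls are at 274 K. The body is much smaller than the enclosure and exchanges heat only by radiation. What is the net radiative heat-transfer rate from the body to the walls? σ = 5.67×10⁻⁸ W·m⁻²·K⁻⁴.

P_net ≈ 10.7 W

For a small grey body in a large enclosure: P_net = εσA(T_body⁴ − T_wall⁴).
A = 4πr² = 0.01629 m²; T_body⁴ − T_wall⁴ = 1.834×10¹⁰ − 5.636×10⁹ = 1.270×10¹⁰ K⁴.
|P_net| = 0.91·5.67×10⁻⁸·0.01629·1.270×10¹⁰.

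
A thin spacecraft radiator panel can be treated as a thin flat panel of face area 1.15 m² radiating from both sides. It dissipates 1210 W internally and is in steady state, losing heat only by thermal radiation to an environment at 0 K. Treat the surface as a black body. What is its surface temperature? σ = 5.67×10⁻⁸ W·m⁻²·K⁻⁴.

T ≈ 310 K

Steady state: internal power = radiated power, P = εσA T⁴.
Radiating area A = 2·1.15 = 2.300 m².
T⁴ = P/(εσA) = 1210/(1.0·5.67×10⁻⁸·2.300) = 9.278×10⁹ K⁴.
T = (9.278×10⁹)^(1/4).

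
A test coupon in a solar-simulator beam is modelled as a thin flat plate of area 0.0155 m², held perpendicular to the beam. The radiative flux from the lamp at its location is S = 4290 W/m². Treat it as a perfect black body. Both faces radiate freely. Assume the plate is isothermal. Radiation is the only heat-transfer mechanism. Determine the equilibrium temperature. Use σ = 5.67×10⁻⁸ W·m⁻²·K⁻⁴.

At equilibrium, absorbed power = emitted power.
Absorbing cross-section = A = 0.01550 m²; emitting surface = 2A = 0.03100 m² (ratio 2).
S·A_cross = εσ·A_surf·T⁴  ⇒  T⁴ = S/(2σ).
T⁴ = 1.00·4290/(2·5.67×10⁻⁸) = 3.783×10¹⁰ K⁴.
T = (3.783×10¹⁰)^(1/4).

T ≈ 441 K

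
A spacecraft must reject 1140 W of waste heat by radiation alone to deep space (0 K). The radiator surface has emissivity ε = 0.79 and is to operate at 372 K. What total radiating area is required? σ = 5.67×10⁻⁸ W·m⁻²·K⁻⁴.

P = εσA T⁴ ⇒ A = P/(εσT⁴).
T⁴ = 1.915×10¹⁰ K⁴.
A = 1140/(0.79 × 5.67×10⁻⁸ × 1.915×10¹⁰).

A ≈ 1.33 m²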